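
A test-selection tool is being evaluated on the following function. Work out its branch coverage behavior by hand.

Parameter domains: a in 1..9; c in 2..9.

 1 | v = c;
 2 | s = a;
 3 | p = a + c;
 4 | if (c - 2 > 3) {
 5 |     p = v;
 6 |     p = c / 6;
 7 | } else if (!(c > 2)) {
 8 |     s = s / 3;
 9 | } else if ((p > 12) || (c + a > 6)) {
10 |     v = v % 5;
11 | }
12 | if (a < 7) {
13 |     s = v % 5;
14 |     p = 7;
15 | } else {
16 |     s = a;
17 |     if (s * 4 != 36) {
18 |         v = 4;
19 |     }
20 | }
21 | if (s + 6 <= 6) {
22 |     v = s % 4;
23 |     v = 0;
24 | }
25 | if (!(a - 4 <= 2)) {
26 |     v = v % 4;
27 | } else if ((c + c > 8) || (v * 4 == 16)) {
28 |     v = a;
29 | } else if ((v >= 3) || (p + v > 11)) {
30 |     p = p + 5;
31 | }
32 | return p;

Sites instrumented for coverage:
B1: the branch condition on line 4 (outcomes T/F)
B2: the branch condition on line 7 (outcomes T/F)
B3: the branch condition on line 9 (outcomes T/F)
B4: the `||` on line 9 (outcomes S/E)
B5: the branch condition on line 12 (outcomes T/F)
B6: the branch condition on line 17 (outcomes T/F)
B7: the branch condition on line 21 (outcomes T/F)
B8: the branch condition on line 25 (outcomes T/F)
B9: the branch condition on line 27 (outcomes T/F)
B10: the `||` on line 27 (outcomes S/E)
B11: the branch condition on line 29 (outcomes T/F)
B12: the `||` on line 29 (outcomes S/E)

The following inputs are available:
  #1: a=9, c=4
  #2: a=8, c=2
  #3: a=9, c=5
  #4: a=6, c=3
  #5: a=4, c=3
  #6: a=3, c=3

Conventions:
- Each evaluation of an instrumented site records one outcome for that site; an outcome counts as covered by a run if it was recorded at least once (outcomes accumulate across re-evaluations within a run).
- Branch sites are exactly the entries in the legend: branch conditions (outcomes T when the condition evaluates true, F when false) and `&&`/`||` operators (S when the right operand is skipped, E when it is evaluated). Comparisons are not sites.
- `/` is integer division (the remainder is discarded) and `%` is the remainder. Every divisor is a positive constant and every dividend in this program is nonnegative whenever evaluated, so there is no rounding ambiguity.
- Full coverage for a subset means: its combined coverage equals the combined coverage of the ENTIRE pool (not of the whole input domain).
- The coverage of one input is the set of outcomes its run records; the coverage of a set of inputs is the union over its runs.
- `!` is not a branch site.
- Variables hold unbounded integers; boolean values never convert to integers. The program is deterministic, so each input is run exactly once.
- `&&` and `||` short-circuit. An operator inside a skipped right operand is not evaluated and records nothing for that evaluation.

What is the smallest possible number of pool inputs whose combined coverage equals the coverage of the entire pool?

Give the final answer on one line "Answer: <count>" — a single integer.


input #1 (a=9, c=4): events B1->F, B2->F, B4->S, B3->T, B5->F, B6->F, B7->F, B8->T; covers B1=F, B2=F, B3=T, B4=S, B5=F, B6=F, B7=F, B8=T
input #2 (a=8, c=2): events B1->F, B2->T, B5->F, B6->T, B7->F, B8->T; covers B1=F, B2=T, B5=F, B6=T, B7=F, B8=T
input #3 (a=9, c=5): events B1->F, B2->F, B4->S, B3->T, B5->F, B6->F, B7->F, B8->T; covers B1=F, B2=F, B3=T, B4=S, B5=F, B6=F, B7=F, B8=T
input #4 (a=6, c=3): events B1->F, B2->F, B4->E, B3->T, B5->T, B7->F, B8->F, B10->E, B9->F, B12->S, B11->T; covers B1=F, B2=F, B3=T, B4=E, B5=T, B7=F, B8=F, B9=F, B10=E, B11=T, B12=S
input #5 (a=4, c=3): events B1->F, B2->F, B4->E, B3->T, B5->T, B7->F, B8->F, B10->E, B9->F, B12->S, B11->T; covers B1=F, B2=F, B3=T, B4=E, B5=T, B7=F, B8=F, B9=F, B10=E, B11=T, B12=S
input #6 (a=3, c=3): events B1->F, B2->F, B4->E, B3->F, B5->T, B7->F, B8->F, B10->E, B9->F, B12->S, B11->T; covers B1=F, B2=F, B3=F, B4=E, B5=T, B7=F, B8=F, B9=F, B10=E, B11=T, B12=S
together the pool reaches 18 outcomes: B1=F, B2=T, B2=F, B3=T, B3=F, B4=S, B4=E, B5=T, B5=F, B6=T, B6=F, B7=F, B8=T, B8=F, B9=F, B10=E, B11=T, B12=S
size 1 is not enough: best union over all size-1 subsets is 11/18
size 2 is not enough: best union over all size-2 subsets is 16/18
at size 3, {1, 2, 6} reaches all 18 outcomes; every lexicographically earlier size-3 subset fails
Answer: 3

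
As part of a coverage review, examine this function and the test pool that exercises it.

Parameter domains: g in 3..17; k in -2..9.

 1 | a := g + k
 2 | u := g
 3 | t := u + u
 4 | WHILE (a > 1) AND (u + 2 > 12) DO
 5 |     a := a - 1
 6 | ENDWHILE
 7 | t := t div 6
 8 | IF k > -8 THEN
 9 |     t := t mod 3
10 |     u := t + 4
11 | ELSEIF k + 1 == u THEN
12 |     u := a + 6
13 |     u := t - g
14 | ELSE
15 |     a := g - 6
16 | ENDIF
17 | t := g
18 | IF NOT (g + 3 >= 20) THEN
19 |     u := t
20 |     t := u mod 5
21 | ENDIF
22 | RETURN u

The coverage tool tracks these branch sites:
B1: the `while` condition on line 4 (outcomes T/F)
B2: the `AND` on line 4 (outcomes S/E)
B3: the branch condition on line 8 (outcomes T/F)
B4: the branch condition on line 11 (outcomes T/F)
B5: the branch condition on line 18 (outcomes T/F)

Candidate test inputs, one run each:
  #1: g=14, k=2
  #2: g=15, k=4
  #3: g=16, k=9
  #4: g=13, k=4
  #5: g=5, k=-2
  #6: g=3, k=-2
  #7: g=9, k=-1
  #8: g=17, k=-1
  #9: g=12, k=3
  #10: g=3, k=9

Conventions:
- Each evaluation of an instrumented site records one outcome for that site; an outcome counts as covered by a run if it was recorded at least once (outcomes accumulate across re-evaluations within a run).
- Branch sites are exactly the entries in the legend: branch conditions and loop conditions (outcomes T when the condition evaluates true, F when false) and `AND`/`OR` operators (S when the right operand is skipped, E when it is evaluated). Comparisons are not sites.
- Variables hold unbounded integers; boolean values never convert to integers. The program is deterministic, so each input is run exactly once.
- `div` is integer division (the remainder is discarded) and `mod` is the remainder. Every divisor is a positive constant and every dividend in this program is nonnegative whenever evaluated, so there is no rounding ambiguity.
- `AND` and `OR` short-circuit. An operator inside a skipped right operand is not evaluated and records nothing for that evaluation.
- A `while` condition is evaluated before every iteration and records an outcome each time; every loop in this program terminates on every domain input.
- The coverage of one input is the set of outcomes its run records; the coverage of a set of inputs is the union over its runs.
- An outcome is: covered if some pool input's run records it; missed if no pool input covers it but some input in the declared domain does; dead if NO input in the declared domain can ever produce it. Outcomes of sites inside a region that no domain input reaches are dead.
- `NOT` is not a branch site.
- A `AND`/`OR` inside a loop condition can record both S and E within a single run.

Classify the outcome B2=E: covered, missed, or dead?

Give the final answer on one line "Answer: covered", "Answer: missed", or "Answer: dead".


B2=E is recorded by pool input(s) 1, 2, 3, 4, 5, 7, 8, 9, 10 -> covered
Answer: covered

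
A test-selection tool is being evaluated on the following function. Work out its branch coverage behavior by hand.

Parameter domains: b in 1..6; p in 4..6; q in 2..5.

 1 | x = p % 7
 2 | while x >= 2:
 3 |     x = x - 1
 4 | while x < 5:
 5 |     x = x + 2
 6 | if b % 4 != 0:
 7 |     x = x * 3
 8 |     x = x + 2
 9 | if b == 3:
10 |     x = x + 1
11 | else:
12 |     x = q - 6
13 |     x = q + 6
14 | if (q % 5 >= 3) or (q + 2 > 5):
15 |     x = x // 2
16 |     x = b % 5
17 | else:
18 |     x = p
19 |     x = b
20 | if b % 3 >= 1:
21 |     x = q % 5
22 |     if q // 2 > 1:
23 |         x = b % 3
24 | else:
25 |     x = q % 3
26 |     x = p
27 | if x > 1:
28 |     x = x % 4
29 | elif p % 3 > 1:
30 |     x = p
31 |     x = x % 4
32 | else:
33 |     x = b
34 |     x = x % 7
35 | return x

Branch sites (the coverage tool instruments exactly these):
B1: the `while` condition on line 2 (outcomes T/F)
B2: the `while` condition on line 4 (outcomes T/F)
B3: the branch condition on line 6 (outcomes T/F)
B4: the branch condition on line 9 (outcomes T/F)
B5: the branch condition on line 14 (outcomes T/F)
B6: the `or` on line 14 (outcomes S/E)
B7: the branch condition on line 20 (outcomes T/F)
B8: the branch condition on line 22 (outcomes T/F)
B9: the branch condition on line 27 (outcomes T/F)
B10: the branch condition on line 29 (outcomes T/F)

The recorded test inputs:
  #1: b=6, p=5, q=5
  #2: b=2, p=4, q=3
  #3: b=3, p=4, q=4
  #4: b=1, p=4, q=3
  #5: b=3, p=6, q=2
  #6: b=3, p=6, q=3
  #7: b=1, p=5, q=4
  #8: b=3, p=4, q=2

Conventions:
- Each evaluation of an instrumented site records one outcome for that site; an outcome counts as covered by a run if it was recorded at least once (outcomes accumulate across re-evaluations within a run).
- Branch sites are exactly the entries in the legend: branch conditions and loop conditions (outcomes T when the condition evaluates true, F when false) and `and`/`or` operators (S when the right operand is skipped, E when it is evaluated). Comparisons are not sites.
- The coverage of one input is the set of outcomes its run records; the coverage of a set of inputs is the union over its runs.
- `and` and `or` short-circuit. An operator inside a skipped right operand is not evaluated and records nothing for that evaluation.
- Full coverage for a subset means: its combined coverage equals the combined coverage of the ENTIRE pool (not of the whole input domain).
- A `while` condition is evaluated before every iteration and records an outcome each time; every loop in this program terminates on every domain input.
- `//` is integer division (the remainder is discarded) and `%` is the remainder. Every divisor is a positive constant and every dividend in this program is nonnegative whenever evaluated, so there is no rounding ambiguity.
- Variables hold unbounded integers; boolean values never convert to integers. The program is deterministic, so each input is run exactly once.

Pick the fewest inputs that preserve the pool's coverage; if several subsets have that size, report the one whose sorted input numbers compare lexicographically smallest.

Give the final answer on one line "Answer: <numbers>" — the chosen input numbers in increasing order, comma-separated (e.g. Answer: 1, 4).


input #1 (b=6, p=5, q=5): covers B1=T, B1=F, B2=T, B2=F, B3=T, B4=F, B5=T, B6=E, B7=F, B9=T
input #2 (b=2, p=4, q=3): covers B1=T, B1=F, B2=T, B2=F, B3=T, B4=F, B5=T, B6=S, B7=T, B8=F, B9=T
input #3 (b=3, p=4, q=4): covers B1=T, B1=F, B2=T, B2=F, B3=T, B4=T, B5=T, B6=S, B7=F, B9=T
input #4 (b=1, p=4, q=3): covers B1=T, B1=F, B2=T, B2=F, B3=T, B4=F, B5=T, B6=S, B7=T, B8=F, B9=T
input #5 (b=3, p=6, q=2): covers B1=T, B1=F, B2=T, B2=F, B3=T, B4=T, B5=F, B6=E, B7=F, B9=T
input #6 (b=3, p=6, q=3): covers B1=T, B1=F, B2=T, B2=F, B3=T, B4=T, B5=T, B6=S, B7=F, B9=T
input #7 (b=1, p=5, q=4): covers B1=T, B1=F, B2=T, B2=F, B3=T, B4=F, B5=T, B6=S, B7=T, B8=T, B9=F, B10=T
input #8 (b=3, p=4, q=2): covers B1=T, B1=F, B2=T, B2=F, B3=T, B4=T, B5=F, B6=E, B7=F, B9=T
together the pool reaches 18 outcomes: B1=T, B1=F, B2=T, B2=F, B3=T, B4=T, B4=F, B5=T, B5=F, B6=S, B6=E, B7=T, B7=F, B8=T, B8=F, B9=T, B9=F, B10=T
checked all size-1 subsets: none covers 18 outcomes (max 12/18)
checked all size-2 subsets: none covers 18 outcomes (max 17/18)
inputs {2, 5, 7} (size 3) cover everything; no size-3 subset with a lexicographically smaller index list covers all 18
Answer: 2, 5, 7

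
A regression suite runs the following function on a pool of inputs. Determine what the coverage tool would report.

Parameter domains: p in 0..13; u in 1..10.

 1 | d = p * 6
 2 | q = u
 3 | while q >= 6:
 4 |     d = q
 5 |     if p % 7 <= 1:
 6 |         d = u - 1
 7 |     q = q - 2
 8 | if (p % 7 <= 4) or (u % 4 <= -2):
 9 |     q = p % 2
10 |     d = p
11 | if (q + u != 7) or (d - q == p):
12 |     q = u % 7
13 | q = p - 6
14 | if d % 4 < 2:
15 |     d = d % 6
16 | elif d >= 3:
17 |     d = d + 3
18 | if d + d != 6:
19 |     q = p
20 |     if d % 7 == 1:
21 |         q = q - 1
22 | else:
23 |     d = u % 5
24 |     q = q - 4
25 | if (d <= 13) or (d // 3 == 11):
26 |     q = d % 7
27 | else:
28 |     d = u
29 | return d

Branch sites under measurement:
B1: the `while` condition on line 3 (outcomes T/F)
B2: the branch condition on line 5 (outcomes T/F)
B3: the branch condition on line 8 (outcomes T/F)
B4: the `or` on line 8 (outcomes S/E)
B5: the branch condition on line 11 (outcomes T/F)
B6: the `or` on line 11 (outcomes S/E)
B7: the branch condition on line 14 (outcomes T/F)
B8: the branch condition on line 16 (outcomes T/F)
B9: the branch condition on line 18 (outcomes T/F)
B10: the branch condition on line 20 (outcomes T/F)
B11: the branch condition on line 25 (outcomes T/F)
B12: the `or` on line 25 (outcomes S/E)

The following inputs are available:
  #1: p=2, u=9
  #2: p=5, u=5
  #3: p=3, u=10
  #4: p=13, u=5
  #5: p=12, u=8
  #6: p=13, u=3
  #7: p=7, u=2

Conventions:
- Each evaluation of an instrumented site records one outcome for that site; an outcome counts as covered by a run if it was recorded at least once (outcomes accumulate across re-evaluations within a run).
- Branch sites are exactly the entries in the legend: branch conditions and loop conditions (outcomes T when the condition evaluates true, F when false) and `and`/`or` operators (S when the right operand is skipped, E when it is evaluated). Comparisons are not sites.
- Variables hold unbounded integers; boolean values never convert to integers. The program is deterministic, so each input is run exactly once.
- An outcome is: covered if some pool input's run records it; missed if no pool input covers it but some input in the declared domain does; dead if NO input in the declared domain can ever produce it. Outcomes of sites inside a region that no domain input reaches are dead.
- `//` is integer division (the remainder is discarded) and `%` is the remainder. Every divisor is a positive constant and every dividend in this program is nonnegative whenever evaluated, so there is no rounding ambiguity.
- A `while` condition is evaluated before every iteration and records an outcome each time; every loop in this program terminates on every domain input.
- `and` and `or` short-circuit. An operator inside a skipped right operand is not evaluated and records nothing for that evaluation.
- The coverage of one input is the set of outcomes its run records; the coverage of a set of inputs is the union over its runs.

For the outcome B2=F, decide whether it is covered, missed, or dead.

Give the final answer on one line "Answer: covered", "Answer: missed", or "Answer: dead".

B2=F is recorded by pool input(s) 1, 3, 5 -> covered

Answer: covered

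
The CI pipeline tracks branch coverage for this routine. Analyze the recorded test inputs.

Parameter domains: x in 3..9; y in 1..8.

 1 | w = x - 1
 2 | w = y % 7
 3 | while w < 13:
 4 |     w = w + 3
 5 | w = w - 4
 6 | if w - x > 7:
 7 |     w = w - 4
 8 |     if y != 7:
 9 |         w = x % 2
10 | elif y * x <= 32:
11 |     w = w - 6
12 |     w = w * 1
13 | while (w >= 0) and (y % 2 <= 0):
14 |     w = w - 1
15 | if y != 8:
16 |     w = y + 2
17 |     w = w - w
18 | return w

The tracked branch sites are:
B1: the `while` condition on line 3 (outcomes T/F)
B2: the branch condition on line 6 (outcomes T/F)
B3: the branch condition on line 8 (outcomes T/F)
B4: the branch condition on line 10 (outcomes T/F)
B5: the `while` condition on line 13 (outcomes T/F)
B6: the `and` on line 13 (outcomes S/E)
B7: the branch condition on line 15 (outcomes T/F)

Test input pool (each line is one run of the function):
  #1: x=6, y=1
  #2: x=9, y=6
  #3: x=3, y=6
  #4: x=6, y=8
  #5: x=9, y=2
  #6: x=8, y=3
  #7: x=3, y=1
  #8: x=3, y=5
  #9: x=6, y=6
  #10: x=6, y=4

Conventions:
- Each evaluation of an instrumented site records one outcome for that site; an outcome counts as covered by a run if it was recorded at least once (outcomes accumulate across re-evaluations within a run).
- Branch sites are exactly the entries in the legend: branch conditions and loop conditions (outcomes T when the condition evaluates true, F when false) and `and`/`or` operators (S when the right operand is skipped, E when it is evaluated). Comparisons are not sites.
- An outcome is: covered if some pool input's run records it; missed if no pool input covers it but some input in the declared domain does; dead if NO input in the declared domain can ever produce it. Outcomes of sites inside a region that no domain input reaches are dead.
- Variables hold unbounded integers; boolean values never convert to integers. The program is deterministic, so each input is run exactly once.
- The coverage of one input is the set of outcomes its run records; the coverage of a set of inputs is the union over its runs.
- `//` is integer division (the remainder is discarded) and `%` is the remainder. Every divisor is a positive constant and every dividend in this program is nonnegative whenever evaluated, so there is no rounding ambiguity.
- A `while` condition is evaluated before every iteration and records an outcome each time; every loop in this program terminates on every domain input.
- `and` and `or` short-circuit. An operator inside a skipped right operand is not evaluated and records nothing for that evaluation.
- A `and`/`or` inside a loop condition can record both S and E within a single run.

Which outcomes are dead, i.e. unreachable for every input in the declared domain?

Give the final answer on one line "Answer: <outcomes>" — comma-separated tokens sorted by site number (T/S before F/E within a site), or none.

running all 56 domain inputs and tallying outcomes:
  reachable outcomes have witnesses, e.g. B1=T (e.g. x=3, y=1), B1=F (e.g. x=3, y=1), B2=T (e.g. x=3, y=3), B2=F (e.g. x=3, y=1)

Answer: none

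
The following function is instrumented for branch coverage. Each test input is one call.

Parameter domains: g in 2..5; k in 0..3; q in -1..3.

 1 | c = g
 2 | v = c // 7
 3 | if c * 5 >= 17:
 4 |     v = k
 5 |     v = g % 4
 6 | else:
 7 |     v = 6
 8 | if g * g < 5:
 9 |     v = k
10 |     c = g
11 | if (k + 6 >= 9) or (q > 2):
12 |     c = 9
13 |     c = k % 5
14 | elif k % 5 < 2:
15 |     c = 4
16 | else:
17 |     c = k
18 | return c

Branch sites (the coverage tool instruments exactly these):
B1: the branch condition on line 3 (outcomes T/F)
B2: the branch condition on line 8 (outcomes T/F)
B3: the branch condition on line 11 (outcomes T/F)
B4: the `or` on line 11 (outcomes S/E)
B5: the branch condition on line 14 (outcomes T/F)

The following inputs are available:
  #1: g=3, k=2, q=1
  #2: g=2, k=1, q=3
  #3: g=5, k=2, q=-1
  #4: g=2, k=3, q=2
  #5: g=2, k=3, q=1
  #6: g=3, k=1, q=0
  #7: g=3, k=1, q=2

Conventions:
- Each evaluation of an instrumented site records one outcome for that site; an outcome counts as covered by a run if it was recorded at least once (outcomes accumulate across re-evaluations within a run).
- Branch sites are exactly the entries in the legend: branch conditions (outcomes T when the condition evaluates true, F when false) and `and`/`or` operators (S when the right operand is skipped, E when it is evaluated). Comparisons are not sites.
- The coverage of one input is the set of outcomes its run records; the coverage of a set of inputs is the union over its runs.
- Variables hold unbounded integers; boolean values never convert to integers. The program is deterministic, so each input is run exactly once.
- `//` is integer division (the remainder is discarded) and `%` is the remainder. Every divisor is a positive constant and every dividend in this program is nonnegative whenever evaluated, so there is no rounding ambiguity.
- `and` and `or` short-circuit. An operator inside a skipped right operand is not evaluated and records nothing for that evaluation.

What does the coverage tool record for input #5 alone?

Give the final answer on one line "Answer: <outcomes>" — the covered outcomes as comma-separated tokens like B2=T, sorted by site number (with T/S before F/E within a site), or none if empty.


Event log for input #5 (g=2, k=3, q=1):
  B1->F, B2->T, B4->S, B3->T
deduplicating events, the covered set is: B1=F, B2=T, B3=T, B4=S
Answer: B1=F, B2=T, B3=T, B4=S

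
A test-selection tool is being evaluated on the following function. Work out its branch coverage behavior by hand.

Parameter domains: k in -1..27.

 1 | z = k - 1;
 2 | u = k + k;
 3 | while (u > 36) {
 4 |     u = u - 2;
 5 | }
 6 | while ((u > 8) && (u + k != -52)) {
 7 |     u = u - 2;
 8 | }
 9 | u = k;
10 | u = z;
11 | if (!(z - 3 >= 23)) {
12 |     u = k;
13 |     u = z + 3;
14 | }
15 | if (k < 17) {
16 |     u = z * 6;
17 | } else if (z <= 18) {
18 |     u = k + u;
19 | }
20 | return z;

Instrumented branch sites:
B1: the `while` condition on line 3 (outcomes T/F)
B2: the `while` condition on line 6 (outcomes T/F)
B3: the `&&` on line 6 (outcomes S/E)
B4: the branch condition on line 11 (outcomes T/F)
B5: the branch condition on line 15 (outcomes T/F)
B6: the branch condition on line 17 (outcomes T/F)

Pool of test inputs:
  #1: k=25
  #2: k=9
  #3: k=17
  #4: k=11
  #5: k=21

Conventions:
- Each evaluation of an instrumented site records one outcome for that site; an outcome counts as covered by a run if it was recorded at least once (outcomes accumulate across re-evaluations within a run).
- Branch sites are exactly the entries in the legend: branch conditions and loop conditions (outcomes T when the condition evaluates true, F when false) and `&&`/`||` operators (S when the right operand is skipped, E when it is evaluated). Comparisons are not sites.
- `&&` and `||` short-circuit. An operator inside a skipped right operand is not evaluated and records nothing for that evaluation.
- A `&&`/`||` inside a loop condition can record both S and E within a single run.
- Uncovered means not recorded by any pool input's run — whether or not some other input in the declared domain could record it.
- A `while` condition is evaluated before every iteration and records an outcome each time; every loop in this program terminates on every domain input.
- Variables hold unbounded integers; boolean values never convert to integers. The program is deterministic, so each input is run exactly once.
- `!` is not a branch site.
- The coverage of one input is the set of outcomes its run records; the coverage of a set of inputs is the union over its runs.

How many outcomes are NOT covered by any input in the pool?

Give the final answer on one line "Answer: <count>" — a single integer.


input #1, k=25: outcomes B1=T, B1=F, B2=T, B2=F, B3=S, B3=E, B4=T, B5=F, B6=F
input #2, k=9: outcomes B1=F, B2=T, B2=F, B3=S, B3=E, B4=T, B5=T
input #3, k=17: outcomes B1=F, B2=T, B2=F, B3=S, B3=E, B4=T, B5=F, B6=T
input #4, k=11: outcomes B1=F, B2=T, B2=F, B3=S, B3=E, B4=T, B5=T
input #5, k=21: outcomes B1=T, B1=F, B2=T, B2=F, B3=S, B3=E, B4=T, B5=F, B6=F
union over the pool: B1=T, B1=F, B2=T, B2=F, B3=S, B3=E, B4=T, B5=T, B5=F, B6=T, B6=F
uncovered (1 of 12): B4=F
Answer: 1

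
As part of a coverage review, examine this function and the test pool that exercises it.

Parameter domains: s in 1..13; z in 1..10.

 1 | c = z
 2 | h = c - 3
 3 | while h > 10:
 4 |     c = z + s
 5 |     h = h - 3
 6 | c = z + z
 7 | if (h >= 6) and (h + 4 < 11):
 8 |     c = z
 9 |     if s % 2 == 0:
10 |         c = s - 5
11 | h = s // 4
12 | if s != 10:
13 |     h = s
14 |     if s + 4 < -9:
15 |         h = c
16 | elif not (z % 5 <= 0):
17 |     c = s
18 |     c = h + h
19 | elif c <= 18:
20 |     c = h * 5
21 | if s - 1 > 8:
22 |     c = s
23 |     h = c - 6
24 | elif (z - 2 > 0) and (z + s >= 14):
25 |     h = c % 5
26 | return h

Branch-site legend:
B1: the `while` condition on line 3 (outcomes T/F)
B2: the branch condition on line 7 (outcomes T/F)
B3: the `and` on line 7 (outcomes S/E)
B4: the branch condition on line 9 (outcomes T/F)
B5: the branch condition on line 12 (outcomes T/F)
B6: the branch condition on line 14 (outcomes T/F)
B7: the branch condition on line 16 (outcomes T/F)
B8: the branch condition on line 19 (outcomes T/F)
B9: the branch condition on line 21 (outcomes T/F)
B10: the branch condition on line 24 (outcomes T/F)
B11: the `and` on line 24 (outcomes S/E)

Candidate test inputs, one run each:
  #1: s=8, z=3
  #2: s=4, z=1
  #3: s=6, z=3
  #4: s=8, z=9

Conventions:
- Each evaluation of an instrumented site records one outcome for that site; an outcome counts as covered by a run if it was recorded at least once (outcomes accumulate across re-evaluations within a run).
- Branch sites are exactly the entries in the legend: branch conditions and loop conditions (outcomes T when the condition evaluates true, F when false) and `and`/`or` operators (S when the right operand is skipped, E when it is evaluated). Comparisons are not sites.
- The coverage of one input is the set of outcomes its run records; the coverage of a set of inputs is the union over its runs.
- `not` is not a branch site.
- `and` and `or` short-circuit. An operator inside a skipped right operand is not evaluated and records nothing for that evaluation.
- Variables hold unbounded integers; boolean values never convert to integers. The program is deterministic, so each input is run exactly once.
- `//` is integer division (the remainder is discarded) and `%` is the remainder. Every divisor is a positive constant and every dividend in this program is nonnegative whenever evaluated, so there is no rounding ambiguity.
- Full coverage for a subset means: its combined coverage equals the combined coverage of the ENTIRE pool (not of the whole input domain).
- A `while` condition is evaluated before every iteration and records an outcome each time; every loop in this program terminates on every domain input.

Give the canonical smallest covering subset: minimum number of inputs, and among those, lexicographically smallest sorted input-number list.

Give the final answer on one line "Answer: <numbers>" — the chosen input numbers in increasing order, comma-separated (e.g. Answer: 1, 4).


input #1 (s=8, z=3): covers B1=F, B2=F, B3=S, B5=T, B6=F, B9=F, B10=F, B11=E
input #2 (s=4, z=1): covers B1=F, B2=F, B3=S, B5=T, B6=F, B9=F, B10=F, B11=S
input #3 (s=6, z=3): covers B1=F, B2=F, B3=S, B5=T, B6=F, B9=F, B10=F, B11=E
input #4 (s=8, z=9): covers B1=F, B2=T, B3=E, B4=T, B5=T, B6=F, B9=F, B10=T, B11=E
pool-wide coverage (13 outcomes): B1=F, B2=T, B2=F, B3=S, B3=E, B4=T, B5=T, B6=F, B9=F, B10=T, B10=F, B11=S, B11=E
no size-1 subset reaches all 13 outcomes (best union: 9/13)
at size 2, {2, 4} reaches all 13 outcomes; every lexicographically earlier size-2 subset fails
Answer: 2, 4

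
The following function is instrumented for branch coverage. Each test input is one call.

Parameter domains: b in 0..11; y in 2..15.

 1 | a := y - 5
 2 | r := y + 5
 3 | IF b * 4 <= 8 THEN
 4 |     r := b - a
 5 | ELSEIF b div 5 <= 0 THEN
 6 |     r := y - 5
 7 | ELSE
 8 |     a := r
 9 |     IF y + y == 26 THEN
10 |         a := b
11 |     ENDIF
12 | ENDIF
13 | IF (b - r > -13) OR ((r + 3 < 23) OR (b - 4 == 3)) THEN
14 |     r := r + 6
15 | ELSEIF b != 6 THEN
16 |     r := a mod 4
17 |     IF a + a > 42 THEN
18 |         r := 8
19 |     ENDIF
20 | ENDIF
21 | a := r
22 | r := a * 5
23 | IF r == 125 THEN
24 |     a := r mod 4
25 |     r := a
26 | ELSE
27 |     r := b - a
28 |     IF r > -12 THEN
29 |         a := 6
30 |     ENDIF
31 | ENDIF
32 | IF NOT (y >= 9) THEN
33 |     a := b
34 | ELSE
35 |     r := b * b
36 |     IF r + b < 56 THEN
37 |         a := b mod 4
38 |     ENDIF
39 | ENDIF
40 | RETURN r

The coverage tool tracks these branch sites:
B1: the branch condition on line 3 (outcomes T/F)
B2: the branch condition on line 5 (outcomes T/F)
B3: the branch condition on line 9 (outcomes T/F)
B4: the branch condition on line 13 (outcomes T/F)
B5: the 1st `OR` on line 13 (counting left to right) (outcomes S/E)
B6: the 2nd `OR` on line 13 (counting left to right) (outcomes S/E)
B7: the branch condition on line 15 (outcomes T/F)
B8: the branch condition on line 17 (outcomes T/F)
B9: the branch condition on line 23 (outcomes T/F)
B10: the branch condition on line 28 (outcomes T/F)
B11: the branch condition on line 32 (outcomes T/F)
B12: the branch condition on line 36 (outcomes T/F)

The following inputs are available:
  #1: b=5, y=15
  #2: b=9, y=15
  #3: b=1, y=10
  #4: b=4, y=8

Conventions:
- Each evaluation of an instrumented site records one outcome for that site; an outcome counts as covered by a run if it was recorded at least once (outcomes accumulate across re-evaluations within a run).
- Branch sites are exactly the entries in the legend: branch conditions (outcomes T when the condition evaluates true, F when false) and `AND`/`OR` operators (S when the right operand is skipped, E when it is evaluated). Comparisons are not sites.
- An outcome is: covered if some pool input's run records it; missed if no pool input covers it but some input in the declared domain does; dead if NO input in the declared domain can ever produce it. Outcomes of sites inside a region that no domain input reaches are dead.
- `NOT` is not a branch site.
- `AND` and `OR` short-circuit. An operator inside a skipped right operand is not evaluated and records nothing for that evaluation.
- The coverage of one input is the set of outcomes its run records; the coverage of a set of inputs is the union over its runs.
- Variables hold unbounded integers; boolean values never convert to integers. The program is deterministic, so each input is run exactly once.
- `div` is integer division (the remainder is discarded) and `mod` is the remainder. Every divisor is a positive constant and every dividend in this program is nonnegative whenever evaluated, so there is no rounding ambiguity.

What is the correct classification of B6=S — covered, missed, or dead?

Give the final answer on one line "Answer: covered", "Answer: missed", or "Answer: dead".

no pool input records B6=S
but domain input (b=5, y=13) does record it -> reachable, so missed

Answer: missed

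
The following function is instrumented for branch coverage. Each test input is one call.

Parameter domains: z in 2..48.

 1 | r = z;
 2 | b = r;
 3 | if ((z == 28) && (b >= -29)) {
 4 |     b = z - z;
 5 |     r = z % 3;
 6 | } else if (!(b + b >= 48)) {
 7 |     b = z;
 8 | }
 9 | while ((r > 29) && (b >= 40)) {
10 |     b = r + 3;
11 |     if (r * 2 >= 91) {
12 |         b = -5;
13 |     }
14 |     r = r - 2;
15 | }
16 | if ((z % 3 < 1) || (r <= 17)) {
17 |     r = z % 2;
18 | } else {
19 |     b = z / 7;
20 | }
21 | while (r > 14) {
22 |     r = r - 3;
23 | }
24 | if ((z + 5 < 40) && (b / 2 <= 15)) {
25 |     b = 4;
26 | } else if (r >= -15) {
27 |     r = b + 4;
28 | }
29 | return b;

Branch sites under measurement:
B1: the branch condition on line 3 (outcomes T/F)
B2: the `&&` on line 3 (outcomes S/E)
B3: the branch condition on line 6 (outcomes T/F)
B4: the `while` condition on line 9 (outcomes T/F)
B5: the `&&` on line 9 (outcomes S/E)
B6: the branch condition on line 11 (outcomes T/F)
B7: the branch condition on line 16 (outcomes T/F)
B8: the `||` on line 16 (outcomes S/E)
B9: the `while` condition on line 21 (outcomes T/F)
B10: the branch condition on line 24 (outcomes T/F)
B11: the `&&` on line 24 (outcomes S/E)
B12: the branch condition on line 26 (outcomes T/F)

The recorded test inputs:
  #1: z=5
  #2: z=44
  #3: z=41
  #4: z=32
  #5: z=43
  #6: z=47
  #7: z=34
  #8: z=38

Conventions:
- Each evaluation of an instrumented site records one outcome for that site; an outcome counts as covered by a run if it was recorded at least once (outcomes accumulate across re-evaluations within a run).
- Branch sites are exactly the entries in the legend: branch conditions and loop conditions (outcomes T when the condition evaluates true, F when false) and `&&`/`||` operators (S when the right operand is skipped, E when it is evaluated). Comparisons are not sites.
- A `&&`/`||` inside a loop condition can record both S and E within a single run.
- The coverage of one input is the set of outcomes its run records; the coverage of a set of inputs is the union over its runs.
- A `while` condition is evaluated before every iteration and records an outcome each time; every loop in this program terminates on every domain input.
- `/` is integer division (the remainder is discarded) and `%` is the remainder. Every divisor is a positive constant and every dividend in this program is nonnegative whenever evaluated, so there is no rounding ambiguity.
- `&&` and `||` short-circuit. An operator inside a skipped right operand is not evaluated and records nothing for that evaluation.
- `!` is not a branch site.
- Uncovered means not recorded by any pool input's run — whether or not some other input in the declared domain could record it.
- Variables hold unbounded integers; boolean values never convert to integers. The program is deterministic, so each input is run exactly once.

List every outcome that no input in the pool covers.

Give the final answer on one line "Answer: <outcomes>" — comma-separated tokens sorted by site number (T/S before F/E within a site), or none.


#1 (z=5) -> covered: B1=F, B2=S, B3=T, B4=F, B5=S, B7=T, B8=E, B9=F, B10=T, B11=E
#2 (z=44) -> covered: B1=F, B2=S, B3=F, B4=T, B4=F, B5=E, B6=F, B7=F, B8=E, B9=T, B9=F, B10=F, B11=S, B12=T
#3 (z=41) -> covered: B1=F, B2=S, B3=F, B4=T, B4=F, B5=E, B6=F, B7=F, B8=E, B9=T, B9=F, B10=F, B11=S, B12=T
#4 (z=32) -> covered: B1=F, B2=S, B3=F, B4=F, B5=E, B7=F, B8=E, B9=T, B9=F, B10=T, B11=E
#5 (z=43) -> covered: B1=F, B2=S, B3=F, B4=T, B4=F, B5=E, B6=F, B7=F, B8=E, B9=T, B9=F, B10=F, B11=S, B12=T
#6 (z=47) -> covered: B1=F, B2=S, B3=F, B4=T, B4=F, B5=E, B6=T, B7=F, B8=E, B9=T, B9=F, B10=F, B11=S, B12=T
#7 (z=34) -> covered: B1=F, B2=S, B3=F, B4=F, B5=E, B7=F, B8=E, B9=T, B9=F, B10=T, B11=E
#8 (z=38) -> covered: B1=F, B2=S, B3=F, B4=F, B5=E, B7=F, B8=E, B9=T, B9=F, B10=F, B11=S, B12=T
union over the pool: B1=F, B2=S, B3=T, B3=F, B4=T, B4=F, B5=S, B5=E, B6=T, B6=F, B7=T, B7=F, B8=E, B9=T, B9=F, B10=T, B10=F, B11=S, B11=E, B12=T
uncovered (4 of 24): B1=T, B2=E, B8=S, B12=F
Answer: B1=T, B2=E, B8=S, B12=F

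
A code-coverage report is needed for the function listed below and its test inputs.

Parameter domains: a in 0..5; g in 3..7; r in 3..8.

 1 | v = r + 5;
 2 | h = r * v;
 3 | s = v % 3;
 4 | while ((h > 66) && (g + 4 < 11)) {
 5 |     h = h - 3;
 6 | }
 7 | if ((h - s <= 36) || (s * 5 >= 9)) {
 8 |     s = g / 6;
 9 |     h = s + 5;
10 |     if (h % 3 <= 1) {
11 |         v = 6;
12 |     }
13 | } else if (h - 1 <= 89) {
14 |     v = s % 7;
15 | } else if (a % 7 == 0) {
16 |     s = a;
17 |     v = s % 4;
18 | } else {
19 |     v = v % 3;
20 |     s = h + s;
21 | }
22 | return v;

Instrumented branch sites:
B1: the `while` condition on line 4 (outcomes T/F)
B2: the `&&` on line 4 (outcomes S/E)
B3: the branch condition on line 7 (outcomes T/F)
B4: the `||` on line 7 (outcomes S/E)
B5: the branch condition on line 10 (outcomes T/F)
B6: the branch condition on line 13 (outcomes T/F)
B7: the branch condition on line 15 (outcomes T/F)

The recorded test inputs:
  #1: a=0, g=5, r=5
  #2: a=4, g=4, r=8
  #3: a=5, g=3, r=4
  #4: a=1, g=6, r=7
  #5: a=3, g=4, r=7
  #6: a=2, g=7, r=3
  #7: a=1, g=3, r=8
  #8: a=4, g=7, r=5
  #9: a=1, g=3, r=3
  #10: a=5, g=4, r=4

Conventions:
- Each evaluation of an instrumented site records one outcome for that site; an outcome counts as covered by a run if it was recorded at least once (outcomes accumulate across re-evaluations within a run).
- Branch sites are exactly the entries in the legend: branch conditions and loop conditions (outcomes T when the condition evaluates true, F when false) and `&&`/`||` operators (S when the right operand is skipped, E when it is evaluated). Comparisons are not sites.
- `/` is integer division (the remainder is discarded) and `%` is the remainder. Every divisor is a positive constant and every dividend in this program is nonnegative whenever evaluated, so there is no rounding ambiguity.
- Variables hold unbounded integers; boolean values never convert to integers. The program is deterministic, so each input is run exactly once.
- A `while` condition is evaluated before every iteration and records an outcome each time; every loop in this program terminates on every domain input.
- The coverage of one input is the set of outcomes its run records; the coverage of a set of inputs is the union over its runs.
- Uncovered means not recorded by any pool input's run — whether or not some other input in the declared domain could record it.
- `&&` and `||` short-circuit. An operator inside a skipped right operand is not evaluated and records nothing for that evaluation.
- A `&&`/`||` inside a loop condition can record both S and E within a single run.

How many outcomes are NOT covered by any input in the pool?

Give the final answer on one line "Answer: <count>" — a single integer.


#1 (a=0, g=5, r=5) -> B2->S, B1->F, B4->E, B3->F, B6->T; covered: B1=F, B2=S, B3=F, B4=E, B6=T
#2 (a=4, g=4, r=8) -> B2->E, B1->T, B2->E, B1->T, B2->E, B1->T, B2->E, B1->T, B2->E, B1->T, B2->E, B1->T, B2->E, B1->T, ...; covered: B1=T, B1=F, B2=S, B2=E, B3=F, B4=E, B6=T
#3 (a=5, g=3, r=4) -> B2->S, B1->F, B4->S, B3->T, B5->F; covered: B1=F, B2=S, B3=T, B4=S, B5=F
#4 (a=1, g=6, r=7) -> B2->E, B1->T, B2->E, B1->T, B2->E, B1->T, B2->E, B1->T, B2->E, B1->T, B2->E, B1->T, B2->S, B1->F, ...; covered: B1=T, B1=F, B2=S, B2=E, B3=F, B4=E, B6=T
#5 (a=3, g=4, r=7) -> B2->E, B1->T, B2->E, B1->T, B2->E, B1->T, B2->E, B1->T, B2->E, B1->T, B2->E, B1->T, B2->S, B1->F, ...; covered: B1=T, B1=F, B2=S, B2=E, B3=F, B4=E, B6=T
#6 (a=2, g=7, r=3) -> B2->S, B1->F, B4->S, B3->T, B5->T; covered: B1=F, B2=S, B3=T, B4=S, B5=T
#7 (a=1, g=3, r=8) -> B2->E, B1->T, B2->E, B1->T, B2->E, B1->T, B2->E, B1->T, B2->E, B1->T, B2->E, B1->T, B2->E, B1->T, ...; covered: B1=T, B1=F, B2=S, B2=E, B3=F, B4=E, B6=T
#8 (a=4, g=7, r=5) -> B2->S, B1->F, B4->E, B3->F, B6->T; covered: B1=F, B2=S, B3=F, B4=E, B6=T
#9 (a=1, g=3, r=3) -> B2->S, B1->F, B4->S, B3->T, B5->F; covered: B1=F, B2=S, B3=T, B4=S, B5=F
#10 (a=5, g=4, r=4) -> B2->S, B1->F, B4->S, B3->T, B5->F; covered: B1=F, B2=S, B3=T, B4=S, B5=F
union over the pool: B1=T, B1=F, B2=S, B2=E, B3=T, B3=F, B4=S, B4=E, B5=T, B5=F, B6=T
uncovered (3 of 14): B6=F, B7=T, B7=F
Answer: 3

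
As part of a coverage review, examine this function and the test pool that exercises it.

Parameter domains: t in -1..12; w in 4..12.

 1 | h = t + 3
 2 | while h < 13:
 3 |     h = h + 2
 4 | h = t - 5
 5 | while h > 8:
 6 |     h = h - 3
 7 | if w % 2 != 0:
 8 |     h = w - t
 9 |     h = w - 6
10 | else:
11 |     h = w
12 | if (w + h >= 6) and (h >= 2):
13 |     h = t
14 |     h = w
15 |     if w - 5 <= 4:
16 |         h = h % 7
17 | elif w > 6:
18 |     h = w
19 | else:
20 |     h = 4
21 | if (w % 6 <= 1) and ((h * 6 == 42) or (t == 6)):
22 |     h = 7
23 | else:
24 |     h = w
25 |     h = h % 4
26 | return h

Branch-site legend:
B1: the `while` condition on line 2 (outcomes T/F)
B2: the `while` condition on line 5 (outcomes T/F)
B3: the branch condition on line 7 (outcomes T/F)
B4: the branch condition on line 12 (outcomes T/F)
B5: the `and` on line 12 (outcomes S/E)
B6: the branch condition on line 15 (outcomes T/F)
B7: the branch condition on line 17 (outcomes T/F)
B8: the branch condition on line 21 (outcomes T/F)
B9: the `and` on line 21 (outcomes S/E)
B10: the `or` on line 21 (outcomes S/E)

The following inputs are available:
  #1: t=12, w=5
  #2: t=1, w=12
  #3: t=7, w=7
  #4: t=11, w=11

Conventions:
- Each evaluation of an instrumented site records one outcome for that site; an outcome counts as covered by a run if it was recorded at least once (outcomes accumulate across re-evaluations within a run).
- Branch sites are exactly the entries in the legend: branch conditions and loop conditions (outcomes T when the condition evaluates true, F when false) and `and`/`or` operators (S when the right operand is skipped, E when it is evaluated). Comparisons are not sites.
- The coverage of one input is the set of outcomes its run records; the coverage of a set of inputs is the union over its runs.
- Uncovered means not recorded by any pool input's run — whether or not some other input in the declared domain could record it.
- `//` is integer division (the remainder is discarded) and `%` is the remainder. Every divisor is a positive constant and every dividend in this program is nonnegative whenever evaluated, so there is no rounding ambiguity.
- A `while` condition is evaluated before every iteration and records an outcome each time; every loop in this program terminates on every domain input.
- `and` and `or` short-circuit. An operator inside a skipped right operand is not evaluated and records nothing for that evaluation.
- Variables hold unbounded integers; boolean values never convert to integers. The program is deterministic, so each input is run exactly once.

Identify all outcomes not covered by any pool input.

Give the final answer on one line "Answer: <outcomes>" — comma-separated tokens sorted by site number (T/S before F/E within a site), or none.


run #1 (t=12, w=5) runs B1->F, B2->F, B3->T, B5->S, B4->F, B7->F, B9->S, B8->F; records B1=F, B2=F, B3=T, B4=F, B5=S, B7=F, B8=F, B9=S
run #2 (t=1, w=12) runs B1->T, B1->T, B1->T, B1->T, B1->T, B1->F, B2->F, B3->F, B5->E, B4->T, B6->F, B9->E, B10->E, B8->F; records B1=T, B1=F, B2=F, B3=F, B4=T, B5=E, B6=F, B8=F, B9=E, B10=E
run #3 (t=7, w=7) runs B1->T, B1->T, B1->F, B2->F, B3->T, B5->E, B4->F, B7->T, B9->E, B10->S, B8->T; records B1=T, B1=F, B2=F, B3=T, B4=F, B5=E, B7=T, B8=T, B9=E, B10=S
run #4 (t=11, w=11) runs B1->F, B2->F, B3->T, B5->E, B4->T, B6->F, B9->S, B8->F; records B1=F, B2=F, B3=T, B4=T, B5=E, B6=F, B8=F, B9=S
union over the pool: B1=T, B1=F, B2=F, B3=T, B3=F, B4=T, B4=F, B5=S, B5=E, B6=F, B7=T, B7=F, B8=T, B8=F, B9=S, B9=E, B10=S, B10=E
uncovered (2 of 20): B2=T, B6=T
Answer: B2=T, B6=T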